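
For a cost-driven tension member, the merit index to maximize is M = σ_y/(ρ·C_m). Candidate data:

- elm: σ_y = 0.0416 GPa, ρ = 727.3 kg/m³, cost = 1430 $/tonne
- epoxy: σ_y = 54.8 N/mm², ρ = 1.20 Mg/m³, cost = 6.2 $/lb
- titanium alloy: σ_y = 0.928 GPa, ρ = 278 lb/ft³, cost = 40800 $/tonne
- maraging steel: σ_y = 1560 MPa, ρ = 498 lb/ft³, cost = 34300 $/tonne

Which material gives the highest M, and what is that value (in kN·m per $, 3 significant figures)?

elm, M = 40.0 kN·m per $

Normalizing units and computing the index:
  elm: σ_y = 41.60 MPa, ρ = 727.3 kg/m³, cost = 1.430 $/kg
  epoxy: σ_y = 54.80 MPa, ρ = 1200 kg/m³, cost = 13.67 $/kg
  titanium alloy: σ_y = 928.0 MPa, ρ = 4453 kg/m³, cost = 40.80 $/kg
  maraging steel: σ_y = 1560 MPa, ρ = 7977 kg/m³, cost = 34.30 $/kg
  elm: M = 40.0 kN·m per $
  maraging steel: M = 5.70 kN·m per $
  titanium alloy: M = 5.11 kN·m per $
  epoxy: M = 3.34 kN·m per $
The maximum is for elm.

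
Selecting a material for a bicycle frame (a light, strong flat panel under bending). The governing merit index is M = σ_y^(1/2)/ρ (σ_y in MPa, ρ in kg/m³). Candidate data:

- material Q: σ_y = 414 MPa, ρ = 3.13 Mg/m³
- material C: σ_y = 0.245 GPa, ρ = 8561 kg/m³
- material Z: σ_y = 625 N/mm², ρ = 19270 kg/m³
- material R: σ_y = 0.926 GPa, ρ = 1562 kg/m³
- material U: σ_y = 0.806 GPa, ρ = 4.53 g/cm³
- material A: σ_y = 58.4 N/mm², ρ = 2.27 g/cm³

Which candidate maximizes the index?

In SI units:
  material Q: σ_y = 414.0 MPa, ρ = 3130 kg/m³
  material C: σ_y = 245.0 MPa, ρ = 8561 kg/m³
  material Z: σ_y = 625.0 MPa, ρ = 19270 kg/m³
  material R: σ_y = 926.0 MPa, ρ = 1562 kg/m³
  material U: σ_y = 806.0 MPa, ρ = 4530 kg/m³
  material A: σ_y = 58.40 MPa, ρ = 2270 kg/m³
  material R: M = 19.5×10⁻³
  material Q: M = 6.50×10⁻³
  material U: M = 6.27×10⁻³
  material A: M = 3.37×10⁻³
  material C: M = 1.83×10⁻³
  material Z: M = 1.30×10⁻³
The maximum is for material R.

material R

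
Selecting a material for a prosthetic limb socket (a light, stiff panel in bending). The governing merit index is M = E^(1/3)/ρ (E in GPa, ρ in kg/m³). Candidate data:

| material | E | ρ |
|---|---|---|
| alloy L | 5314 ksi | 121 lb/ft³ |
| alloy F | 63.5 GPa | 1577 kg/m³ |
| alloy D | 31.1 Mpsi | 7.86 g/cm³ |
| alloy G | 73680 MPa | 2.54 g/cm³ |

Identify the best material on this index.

alloy F

After converting to SI:
  alloy L: E = 36.64 GPa, ρ = 1938 kg/m³
  alloy F: E = 63.50 GPa, ρ = 1577 kg/m³
  alloy D: E = 214.4 GPa, ρ = 7860 kg/m³
  alloy G: E = 73.68 GPa, ρ = 2540 kg/m³
  alloy F: M = 2.53×10⁻³
  alloy L: M = 1.71×10⁻³
  alloy G: M = 1.65×10⁻³
  alloy D: M = 0.762×10⁻³
Alloy F has the largest M.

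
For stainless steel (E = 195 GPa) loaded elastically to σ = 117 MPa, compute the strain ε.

ε = σ/E = 117 / 195000 = 6.00×10⁻⁴.

6.00×10⁻⁴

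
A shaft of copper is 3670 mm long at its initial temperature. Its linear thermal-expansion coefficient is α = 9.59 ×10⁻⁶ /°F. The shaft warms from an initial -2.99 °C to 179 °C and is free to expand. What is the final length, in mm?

3681.5 mm

Convert α: 9.59×10⁻⁶/°F × (9/5) = 17.3×10⁻⁶/K.
ΔT = 179 − (-2.99) = 182.0 K.
ΔL = α·L₀·ΔT = 17.3×10⁻⁶ × 3670 mm × 182.0 K = 11.5 mm.
L = L₀ + ΔL = 3670 + 11.5 = 3681.5 mm.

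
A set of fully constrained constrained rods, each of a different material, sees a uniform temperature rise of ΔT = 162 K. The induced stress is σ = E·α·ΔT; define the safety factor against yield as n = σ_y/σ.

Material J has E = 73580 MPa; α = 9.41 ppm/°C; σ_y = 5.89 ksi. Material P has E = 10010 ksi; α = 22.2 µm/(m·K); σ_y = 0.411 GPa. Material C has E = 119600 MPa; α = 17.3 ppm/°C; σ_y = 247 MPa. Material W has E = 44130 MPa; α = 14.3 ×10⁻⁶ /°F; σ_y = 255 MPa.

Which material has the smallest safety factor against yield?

Per material, after unit conversion:
  material J: E = 73.58, α = 9.41, σ_y = 40.61 → σ = 112 MPa, n = 0.362
  material P: E = 69.02, α = 22.2, σ_y = 411.0 → σ = 248 MPa, n = 1.66
  material C: E = 119.6, α = 17.3, σ_y = 247.0 → σ = 335 MPa, n = 0.737
  material W: E = 44.13, α = 25.7, σ_y = 255.0 → σ = 184 MPa, n = 1.39
Smallest n: material J with n = 0.362.

material J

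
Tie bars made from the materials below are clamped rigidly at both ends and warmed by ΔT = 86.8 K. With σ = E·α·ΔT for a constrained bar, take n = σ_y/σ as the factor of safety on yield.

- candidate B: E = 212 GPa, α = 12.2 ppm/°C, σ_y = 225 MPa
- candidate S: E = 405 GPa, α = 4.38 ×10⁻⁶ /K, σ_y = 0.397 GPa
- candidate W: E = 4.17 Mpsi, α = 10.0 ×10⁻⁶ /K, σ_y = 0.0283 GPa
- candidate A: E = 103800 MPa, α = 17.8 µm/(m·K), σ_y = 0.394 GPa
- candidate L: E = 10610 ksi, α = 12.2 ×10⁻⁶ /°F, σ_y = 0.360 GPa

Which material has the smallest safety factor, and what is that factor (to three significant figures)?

Per material, after unit conversion:
  candidate B: E = 212.0, α = 12.2, σ_y = 225.0 → σ = 224 MPa, n = 1.00
  candidate S: E = 405.0, α = 4.38, σ_y = 397.0 → σ = 154 MPa, n = 2.58
  candidate W: E = 28.75, α = 10.0, σ_y = 28.30 → σ = 25.0 MPa, n = 1.13
  candidate A: E = 103.8, α = 17.8, σ_y = 394.0 → σ = 160 MPa, n = 2.46
  candidate L: E = 73.15, α = 22.0, σ_y = 360.0 → σ = 139 MPa, n = 2.58
Smallest n: candidate B with n = 1.00.

candidate B, n = 1.00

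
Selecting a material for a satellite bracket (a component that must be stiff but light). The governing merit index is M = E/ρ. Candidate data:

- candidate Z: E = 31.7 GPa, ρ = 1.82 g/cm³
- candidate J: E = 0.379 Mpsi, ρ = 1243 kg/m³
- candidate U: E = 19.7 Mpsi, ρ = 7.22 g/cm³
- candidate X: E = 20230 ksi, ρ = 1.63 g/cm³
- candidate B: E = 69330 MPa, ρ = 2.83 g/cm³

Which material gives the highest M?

Putting every candidate on a common basis:
  candidate Z: E = 31.70 GPa, ρ = 1820 kg/m³
  candidate J: E = 2.613 GPa, ρ = 1243 kg/m³
  candidate U: E = 135.8 GPa, ρ = 7220 kg/m³
  candidate X: E = 139.5 GPa, ρ = 1630 kg/m³
  candidate B: E = 69.33 GPa, ρ = 2830 kg/m³
  candidate X: M = 85.6 MN·m/kg
  candidate B: M = 24.5 MN·m/kg
  candidate U: M = 18.8 MN·m/kg
  candidate Z: M = 17.4 MN·m/kg
  candidate J: M = 2.10 MN·m/kg
The maximum is for candidate X.

candidate X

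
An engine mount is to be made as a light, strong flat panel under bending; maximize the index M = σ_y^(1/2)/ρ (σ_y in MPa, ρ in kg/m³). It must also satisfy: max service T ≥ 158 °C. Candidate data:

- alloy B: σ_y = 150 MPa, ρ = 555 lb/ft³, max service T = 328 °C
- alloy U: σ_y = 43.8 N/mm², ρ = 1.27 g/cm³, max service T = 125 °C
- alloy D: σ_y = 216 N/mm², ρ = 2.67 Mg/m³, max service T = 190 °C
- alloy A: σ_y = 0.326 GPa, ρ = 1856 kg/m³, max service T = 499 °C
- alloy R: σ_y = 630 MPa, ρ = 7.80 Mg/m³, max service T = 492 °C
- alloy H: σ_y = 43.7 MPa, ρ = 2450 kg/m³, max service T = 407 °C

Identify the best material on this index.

alloy A

Screen on constraints: max service T ≥ 158 °C. Survivors: alloy B, alloy D, alloy A, alloy R, alloy H.
After converting to SI:
  alloy B: σ_y = 150.0 MPa, ρ = 8890 kg/m³
  alloy D: σ_y = 216.0 MPa, ρ = 2670 kg/m³
  alloy A: σ_y = 326.0 MPa, ρ = 1856 kg/m³
  alloy R: σ_y = 630.0 MPa, ρ = 7800 kg/m³
  alloy H: σ_y = 43.70 MPa, ρ = 2450 kg/m³
  alloy A: M = 9.73×10⁻³
  alloy D: M = 5.50×10⁻³
  alloy R: M = 3.22×10⁻³
  alloy H: M = 2.70×10⁻³
  alloy B: M = 1.38×10⁻³
Highest index: alloy A.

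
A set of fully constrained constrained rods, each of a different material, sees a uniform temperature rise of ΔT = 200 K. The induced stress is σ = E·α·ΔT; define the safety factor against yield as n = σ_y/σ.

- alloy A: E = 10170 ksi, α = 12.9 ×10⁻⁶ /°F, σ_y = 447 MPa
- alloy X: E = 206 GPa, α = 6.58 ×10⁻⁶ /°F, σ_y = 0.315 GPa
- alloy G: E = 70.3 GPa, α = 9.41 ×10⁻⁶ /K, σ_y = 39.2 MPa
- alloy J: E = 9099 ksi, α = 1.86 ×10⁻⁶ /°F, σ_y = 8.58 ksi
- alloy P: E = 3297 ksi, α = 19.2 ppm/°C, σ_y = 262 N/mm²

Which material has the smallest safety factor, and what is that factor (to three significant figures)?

alloy G, n = 0.296

In consistent units (E in GPa, α in ×10⁻⁶/K, σ_y in MPa):
  alloy A: E = 70.12, α = 23.2, σ_y = 447.0 → σ = 326 MPa, n = 1.37
  alloy X: E = 206.0, α = 11.8, σ_y = 315.0 → σ = 488 MPa, n = 0.646
  alloy G: E = 70.30, α = 9.41, σ_y = 39.20 → σ = 132 MPa, n = 0.296
  alloy J: E = 62.74, α = 3.35, σ_y = 59.16 → σ = 42.0 MPa, n = 1.41
  alloy P: E = 22.73, α = 19.2, σ_y = 262.0 → σ = 87.3 MPa, n = 3.00
Alloy G has the lowest safety factor, n = 0.296.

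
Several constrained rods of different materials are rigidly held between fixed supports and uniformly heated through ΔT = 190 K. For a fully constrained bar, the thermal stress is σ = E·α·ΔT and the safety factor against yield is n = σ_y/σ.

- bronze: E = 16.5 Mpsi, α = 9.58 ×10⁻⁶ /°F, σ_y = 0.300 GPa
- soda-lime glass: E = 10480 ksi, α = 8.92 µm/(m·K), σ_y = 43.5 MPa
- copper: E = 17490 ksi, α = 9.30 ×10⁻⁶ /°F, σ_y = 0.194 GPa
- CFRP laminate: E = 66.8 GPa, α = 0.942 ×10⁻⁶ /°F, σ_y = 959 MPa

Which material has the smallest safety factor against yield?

Converting E to GPa, α to ×10⁻⁶/K, σ_y to MPa, then σ and n for each:
  bronze: E = 113.8, α = 17.2, σ_y = 300.0 → σ = 373 MPa, n = 0.805
  soda-lime glass: E = 72.26, α = 8.92, σ_y = 43.50 → σ = 122 MPa, n = 0.355
  copper: E = 120.6, α = 16.7, σ_y = 194.0 → σ = 384 MPa, n = 0.506
  CFRP laminate: E = 66.80, α = 1.70, σ_y = 959.0 → σ = 21.5 MPa, n = 44.6
The minimum is soda-lime glass at n = 0.355.

soda-lime glass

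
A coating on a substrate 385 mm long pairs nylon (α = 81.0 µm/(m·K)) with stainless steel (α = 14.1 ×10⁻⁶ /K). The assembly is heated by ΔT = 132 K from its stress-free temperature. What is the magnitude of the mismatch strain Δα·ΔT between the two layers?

8.83×10⁻³

Δα = |81.0 − 14.1|×10⁻⁶/K = 66.9×10⁻⁶/K.
Mismatch strain = Δα·ΔT = 66.9×10⁻⁶ × 132.0 = 8.83×10⁻³.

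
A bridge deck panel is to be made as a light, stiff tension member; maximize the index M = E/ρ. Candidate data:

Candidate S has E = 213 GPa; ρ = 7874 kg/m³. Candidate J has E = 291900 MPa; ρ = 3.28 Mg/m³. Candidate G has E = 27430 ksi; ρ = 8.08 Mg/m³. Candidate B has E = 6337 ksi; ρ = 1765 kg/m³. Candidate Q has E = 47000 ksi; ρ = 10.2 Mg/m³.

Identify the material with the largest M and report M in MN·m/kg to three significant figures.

In SI units:
  candidate S: E = 213.0 GPa, ρ = 7874 kg/m³
  candidate J: E = 291.9 GPa, ρ = 3280 kg/m³
  candidate G: E = 189.1 GPa, ρ = 8080 kg/m³
  candidate B: E = 43.69 GPa, ρ = 1765 kg/m³
  candidate Q: E = 324.1 GPa, ρ = 10200 kg/m³
  candidate J: M = 89.0 MN·m/kg
  candidate Q: M = 31.8 MN·m/kg
  candidate S: M = 27.1 MN·m/kg
  candidate B: M = 24.8 MN·m/kg
  candidate G: M = 23.4 MN·m/kg
Candidate J has the largest M.

candidate J, M = 89.0 MN·m/kg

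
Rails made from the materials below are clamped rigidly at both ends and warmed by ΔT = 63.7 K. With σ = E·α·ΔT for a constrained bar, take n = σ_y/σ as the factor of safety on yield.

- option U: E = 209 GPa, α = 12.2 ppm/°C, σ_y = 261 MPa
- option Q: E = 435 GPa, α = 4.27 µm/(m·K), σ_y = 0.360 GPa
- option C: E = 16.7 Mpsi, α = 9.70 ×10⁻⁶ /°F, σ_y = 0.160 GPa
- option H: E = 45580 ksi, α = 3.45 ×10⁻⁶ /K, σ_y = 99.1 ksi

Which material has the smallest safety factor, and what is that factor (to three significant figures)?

Per material, after unit conversion:
  option U: E = 209.0, α = 12.2, σ_y = 261.0 → σ = 162 MPa, n = 1.61
  option Q: E = 435.0, α = 4.27, σ_y = 360.0 → σ = 118 MPa, n = 3.04
  option C: E = 115.1, α = 17.5, σ_y = 160.0 → σ = 128 MPa, n = 1.25
  option H: E = 314.3, α = 3.45, σ_y = 683.3 → σ = 69.1 MPa, n = 9.89
Smallest n: option C with n = 1.25.

option C, n = 1.25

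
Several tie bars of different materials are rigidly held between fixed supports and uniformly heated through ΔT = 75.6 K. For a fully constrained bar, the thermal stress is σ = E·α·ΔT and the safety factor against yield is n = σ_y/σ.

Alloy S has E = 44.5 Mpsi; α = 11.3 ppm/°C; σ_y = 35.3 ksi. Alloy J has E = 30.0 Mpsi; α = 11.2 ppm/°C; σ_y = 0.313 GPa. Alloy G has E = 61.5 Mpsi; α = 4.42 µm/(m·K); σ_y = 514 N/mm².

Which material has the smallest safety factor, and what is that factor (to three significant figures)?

Per material, after unit conversion:
  alloy S: E = 306.8, α = 11.3, σ_y = 243.4 → σ = 262 MPa, n = 0.929
  alloy J: E = 206.8, α = 11.2, σ_y = 313.0 → σ = 175 MPa, n = 1.79
  alloy G: E = 424.0, α = 4.42, σ_y = 514.0 → σ = 142 MPa, n = 3.63
Smallest n: alloy S with n = 0.929.

alloy S, n = 0.929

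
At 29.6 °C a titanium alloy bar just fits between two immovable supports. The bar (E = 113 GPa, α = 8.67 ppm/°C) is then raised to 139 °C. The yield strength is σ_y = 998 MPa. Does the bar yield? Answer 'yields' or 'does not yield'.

ΔT = 109.4 K. Constrained thermal stress σ = E·α·ΔT = 113.0×10³ MPa × 8.67×10⁻⁶ × 109.4 = 107 MPa (compressive).
Compare to σ_y = 998 MPa: σ < σ_y, so it does not yield.

does not yield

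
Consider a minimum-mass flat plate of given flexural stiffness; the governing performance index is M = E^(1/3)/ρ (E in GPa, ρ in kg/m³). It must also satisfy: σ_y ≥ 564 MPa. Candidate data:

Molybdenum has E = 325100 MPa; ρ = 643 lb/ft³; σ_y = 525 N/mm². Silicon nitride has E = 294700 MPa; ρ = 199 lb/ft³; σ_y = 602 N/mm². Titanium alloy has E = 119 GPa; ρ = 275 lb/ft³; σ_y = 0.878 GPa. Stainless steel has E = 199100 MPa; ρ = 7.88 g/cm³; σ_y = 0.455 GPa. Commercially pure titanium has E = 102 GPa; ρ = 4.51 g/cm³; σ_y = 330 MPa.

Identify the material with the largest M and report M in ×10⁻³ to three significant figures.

Screen on constraints: σ_y ≥ 564 MPa. Survivors: silicon nitride, titanium alloy.
After converting to SI:
  silicon nitride: E = 294.7 GPa, ρ = 3188 kg/m³
  titanium alloy: E = 119.0 GPa, ρ = 4405 kg/m³
  silicon nitride: M = 2.09×10⁻³
  titanium alloy: M = 1.12×10⁻³
Highest index: silicon nitride.

silicon nitride, M = 2.09×10⁻³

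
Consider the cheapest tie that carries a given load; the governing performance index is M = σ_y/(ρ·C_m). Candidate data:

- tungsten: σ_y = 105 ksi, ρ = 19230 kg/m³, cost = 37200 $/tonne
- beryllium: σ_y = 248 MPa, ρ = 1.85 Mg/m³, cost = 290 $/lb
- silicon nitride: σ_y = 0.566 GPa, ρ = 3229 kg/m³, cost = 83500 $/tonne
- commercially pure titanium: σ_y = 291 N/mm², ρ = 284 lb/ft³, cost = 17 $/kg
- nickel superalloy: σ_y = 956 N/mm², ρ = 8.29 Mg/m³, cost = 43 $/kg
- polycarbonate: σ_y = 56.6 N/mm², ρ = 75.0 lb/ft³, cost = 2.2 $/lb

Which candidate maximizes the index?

polycarbonate

Normalizing units and computing the index:
  tungsten: σ_y = 723.9 MPa, ρ = 19230 kg/m³, cost = 37.20 $/kg
  beryllium: σ_y = 248.0 MPa, ρ = 1850 kg/m³, cost = 639.3 $/kg
  silicon nitride: σ_y = 566.0 MPa, ρ = 3229 kg/m³, cost = 83.50 $/kg
  commercially pure titanium: σ_y = 291.0 MPa, ρ = 4549 kg/m³, cost = 17.00 $/kg
  nickel superalloy: σ_y = 956.0 MPa, ρ = 8290 kg/m³, cost = 43.00 $/kg
  polycarbonate: σ_y = 56.60 MPa, ρ = 1201 kg/m³, cost = 4.850 $/kg
  polycarbonate: M = 9.71 kN·m per $
  commercially pure titanium: M = 3.76 kN·m per $
  nickel superalloy: M = 2.68 kN·m per $
  silicon nitride: M = 2.10 kN·m per $
  tungsten: M = 1.01 kN·m per $
  beryllium: M = 0.210 kN·m per $
The maximum is for polycarbonate.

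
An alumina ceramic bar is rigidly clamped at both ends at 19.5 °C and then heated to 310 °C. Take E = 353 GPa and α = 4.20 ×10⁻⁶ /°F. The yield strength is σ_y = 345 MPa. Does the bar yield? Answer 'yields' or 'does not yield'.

yields

α = 4.20×10⁻⁶/°F × 9/5 = 7.56×10⁻⁶/K.
ΔT = 290.5 K. Constrained thermal stress σ = E·α·ΔT = 353.0×10³ MPa × 7.56×10⁻⁶ × 290.5 = 775 MPa (compressive).
Compare to σ_y = 345 MPa: σ ≥ σ_y, so it yields.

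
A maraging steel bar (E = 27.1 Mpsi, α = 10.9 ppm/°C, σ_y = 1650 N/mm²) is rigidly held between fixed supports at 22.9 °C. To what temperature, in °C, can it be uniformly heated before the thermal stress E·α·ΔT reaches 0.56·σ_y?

E = 27.1 Mpsi = 186.8 GPa.
σ_y = 1650 N/mm² = 1650 MPa.
E·α·ΔT = 924.0 MPa ⇒ ΔT = 924.0 / (186.8×10³ × 10.9×10⁻⁶) = 453.7 K.
T = 22.9 + 453.7 = 476.6 °C.

477 °C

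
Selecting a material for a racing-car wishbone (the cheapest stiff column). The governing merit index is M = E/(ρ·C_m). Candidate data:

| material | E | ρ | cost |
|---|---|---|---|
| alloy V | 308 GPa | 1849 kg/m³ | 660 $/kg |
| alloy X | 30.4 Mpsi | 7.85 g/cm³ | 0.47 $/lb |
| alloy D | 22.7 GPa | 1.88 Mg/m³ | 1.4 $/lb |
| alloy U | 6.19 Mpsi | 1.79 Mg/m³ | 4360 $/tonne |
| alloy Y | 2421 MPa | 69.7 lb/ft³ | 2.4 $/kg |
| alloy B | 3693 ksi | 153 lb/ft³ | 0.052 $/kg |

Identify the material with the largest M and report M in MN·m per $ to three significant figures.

alloy B, M = 200 MN·m per $

Normalizing units and computing the index:
  alloy V: E = 308.0 GPa, ρ = 1849 kg/m³, cost = 660.0 $/kg
  alloy X: E = 209.6 GPa, ρ = 7850 kg/m³, cost = 1.036 $/kg
  alloy D: E = 22.70 GPa, ρ = 1880 kg/m³, cost = 3.086 $/kg
  alloy U: E = 42.68 GPa, ρ = 1790 kg/m³, cost = 4.360 $/kg
  alloy Y: E = 2.421 GPa, ρ = 1116 kg/m³, cost = 2.400 $/kg
  alloy B: E = 25.46 GPa, ρ = 2451 kg/m³, cost = 0.05200 $/kg
  alloy B: M = 200 MN·m per $
  alloy X: M = 25.8 MN·m per $
  alloy U: M = 5.47 MN·m per $
  alloy D: M = 3.91 MN·m per $
  alloy Y: M = 0.904 MN·m per $
  alloy V: M = 0.252 MN·m per $
Highest index: alloy B.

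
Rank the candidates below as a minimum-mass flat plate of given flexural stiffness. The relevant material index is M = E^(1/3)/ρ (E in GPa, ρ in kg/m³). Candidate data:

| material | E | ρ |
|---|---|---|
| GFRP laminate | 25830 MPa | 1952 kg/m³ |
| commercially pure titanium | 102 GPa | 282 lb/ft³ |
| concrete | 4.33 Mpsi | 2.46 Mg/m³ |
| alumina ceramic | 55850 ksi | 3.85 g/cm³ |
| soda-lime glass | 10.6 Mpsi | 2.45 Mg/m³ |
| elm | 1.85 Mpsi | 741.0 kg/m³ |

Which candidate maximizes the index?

Normalizing units and computing the index:
  GFRP laminate: E = 25.83 GPa, ρ = 1952 kg/m³
  commercially pure titanium: E = 102.0 GPa, ρ = 4517 kg/m³
  concrete: E = 29.85 GPa, ρ = 2460 kg/m³
  alumina ceramic: E = 385.1 GPa, ρ = 3850 kg/m³
  soda-lime glass: E = 73.08 GPa, ρ = 2450 kg/m³
  elm: E = 12.76 GPa, ρ = 741.0 kg/m³
  elm: M = 3.15×10⁻³
  alumina ceramic: M = 1.89×10⁻³
  soda-lime glass: M = 1.71×10⁻³
  GFRP laminate: M = 1.51×10⁻³
  concrete: M = 1.26×10⁻³
  commercially pure titanium: M = 1.03×10⁻³
Elm has the largest M.

elm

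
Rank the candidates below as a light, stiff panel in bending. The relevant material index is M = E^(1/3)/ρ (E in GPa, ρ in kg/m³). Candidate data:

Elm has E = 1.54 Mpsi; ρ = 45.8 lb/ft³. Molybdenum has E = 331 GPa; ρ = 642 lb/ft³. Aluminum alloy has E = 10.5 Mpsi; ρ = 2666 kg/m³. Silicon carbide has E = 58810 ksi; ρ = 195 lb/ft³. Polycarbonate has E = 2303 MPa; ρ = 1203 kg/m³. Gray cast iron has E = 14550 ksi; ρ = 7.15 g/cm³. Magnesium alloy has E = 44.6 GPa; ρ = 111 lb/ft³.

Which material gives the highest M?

elm

In SI units:
  elm: E = 10.62 GPa, ρ = 733.6 kg/m³
  molybdenum: E = 331.0 GPa, ρ = 10280 kg/m³
  aluminum alloy: E = 72.39 GPa, ρ = 2666 kg/m³
  silicon carbide: E = 405.5 GPa, ρ = 3124 kg/m³
  polycarbonate: E = 2.303 GPa, ρ = 1203 kg/m³
  gray cast iron: E = 100.3 GPa, ρ = 7150 kg/m³
  magnesium alloy: E = 44.60 GPa, ρ = 1778 kg/m³
  elm: M = 3.00×10⁻³
  silicon carbide: M = 2.37×10⁻³
  magnesium alloy: M = 1.99×10⁻³
  aluminum alloy: M = 1.56×10⁻³
  polycarbonate: M = 1.10×10⁻³
  molybdenum: M = 0.673×10⁻³
  gray cast iron: M = 0.650×10⁻³
The maximum is for elm.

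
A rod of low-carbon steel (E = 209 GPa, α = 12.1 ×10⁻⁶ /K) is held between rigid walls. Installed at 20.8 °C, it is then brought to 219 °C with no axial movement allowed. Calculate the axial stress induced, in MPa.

ΔT = 198.2 K. Constrained thermal stress σ = E·α·ΔT = 209.0×10³ MPa × 12.1×10⁻⁶ × 198.2 = 501 MPa (compressive).

501 MPa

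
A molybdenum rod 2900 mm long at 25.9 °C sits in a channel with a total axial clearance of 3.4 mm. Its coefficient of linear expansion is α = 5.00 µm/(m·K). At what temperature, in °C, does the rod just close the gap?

α·L₀·ΔT = 3.4 mm ⇒ ΔT = 3.4 / (5.00×10⁻⁶ × 2900.0) = 234.5 K.
T = 25.9 + 234.5 = 260.4 °C.

260 °C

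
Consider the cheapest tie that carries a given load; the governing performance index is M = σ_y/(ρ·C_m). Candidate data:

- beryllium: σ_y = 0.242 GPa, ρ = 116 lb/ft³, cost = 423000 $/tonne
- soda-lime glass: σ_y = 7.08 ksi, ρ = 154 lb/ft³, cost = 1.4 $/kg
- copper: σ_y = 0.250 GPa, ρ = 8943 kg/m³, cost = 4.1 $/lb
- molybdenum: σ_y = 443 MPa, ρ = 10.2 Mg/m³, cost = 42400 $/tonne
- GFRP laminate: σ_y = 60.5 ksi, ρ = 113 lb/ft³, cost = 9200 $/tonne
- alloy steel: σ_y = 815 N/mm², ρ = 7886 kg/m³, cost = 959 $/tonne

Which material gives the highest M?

Convert each candidate to consistent units, then evaluate M:
  beryllium: σ_y = 242.0 MPa, ρ = 1858 kg/m³, cost = 423.0 $/kg
  soda-lime glass: σ_y = 48.81 MPa, ρ = 2467 kg/m³, cost = 1.400 $/kg
  copper: σ_y = 250.0 MPa, ρ = 8943 kg/m³, cost = 9.039 $/kg
  molybdenum: σ_y = 443.0 MPa, ρ = 10200 kg/m³, cost = 42.40 $/kg
  GFRP laminate: σ_y = 417.1 MPa, ρ = 1810 kg/m³, cost = 9.200 $/kg
  alloy steel: σ_y = 815.0 MPa, ρ = 7886 kg/m³, cost = 0.9590 $/kg
  alloy steel: M = 108 kN·m per $
  GFRP laminate: M = 25.0 kN·m per $
  soda-lime glass: M = 14.1 kN·m per $
  copper: M = 3.09 kN·m per $
  molybdenum: M = 1.02 kN·m per $
  beryllium: M = 0.308 kN·m per $
Highest index: alloy steel.

alloy steel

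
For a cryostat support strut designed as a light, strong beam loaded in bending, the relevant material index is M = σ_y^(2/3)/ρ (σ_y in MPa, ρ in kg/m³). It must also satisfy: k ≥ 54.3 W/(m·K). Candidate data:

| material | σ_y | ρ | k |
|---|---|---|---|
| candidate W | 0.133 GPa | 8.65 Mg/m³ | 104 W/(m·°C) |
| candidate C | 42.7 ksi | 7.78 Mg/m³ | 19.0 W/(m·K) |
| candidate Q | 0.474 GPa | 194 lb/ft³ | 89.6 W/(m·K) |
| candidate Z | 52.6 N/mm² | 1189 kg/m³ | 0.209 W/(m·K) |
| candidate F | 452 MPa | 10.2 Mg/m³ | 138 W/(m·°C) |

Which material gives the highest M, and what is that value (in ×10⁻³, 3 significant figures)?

candidate Q, M = 19.6×10⁻³

Screen on constraints: k ≥ 54.3 W/(m·K). Survivors: candidate W, candidate Q, candidate F.
Putting every candidate on a common basis:
  candidate W: σ_y = 133.0 MPa, ρ = 8650 kg/m³
  candidate Q: σ_y = 474.0 MPa, ρ = 3108 kg/m³
  candidate F: σ_y = 452.0 MPa, ρ = 10200 kg/m³
  candidate Q: M = 19.6×10⁻³
  candidate F: M = 5.77×10⁻³
  candidate W: M = 3.01×10⁻³
Highest index: candidate Q.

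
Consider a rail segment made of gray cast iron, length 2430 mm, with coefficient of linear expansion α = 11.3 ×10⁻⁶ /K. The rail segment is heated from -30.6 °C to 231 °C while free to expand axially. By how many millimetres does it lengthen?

7.18 mm

ΔT = 231 − (-30.6) = 261.6 K.
ΔL = α·L₀·ΔT = 11.3×10⁻⁶ × 2430 mm × 261.6 K = 7.18 mm.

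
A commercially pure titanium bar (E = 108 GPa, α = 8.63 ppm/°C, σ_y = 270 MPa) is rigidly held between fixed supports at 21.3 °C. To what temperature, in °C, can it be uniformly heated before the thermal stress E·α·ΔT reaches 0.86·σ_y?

E·α·ΔT = 232.2 MPa ⇒ ΔT = 232.2 / (108.0×10³ × 8.63×10⁻⁶) = 249.1 K.
T = 21.3 + 249.1 = 270.4 °C.

270 °C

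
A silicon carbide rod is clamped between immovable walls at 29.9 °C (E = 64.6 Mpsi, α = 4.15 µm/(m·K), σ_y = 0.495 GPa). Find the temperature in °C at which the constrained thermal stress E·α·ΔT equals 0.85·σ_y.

258 °C

E = 64.6 Mpsi = 445.4 GPa.
σ_y = 0.495 GPa = 495.0 MPa.
E·α·ΔT = 420.8 MPa ⇒ ΔT = 420.8 / (445.4×10³ × 4.15×10⁻⁶) = 227.6 K.
T = 29.9 + 227.6 = 257.5 °C.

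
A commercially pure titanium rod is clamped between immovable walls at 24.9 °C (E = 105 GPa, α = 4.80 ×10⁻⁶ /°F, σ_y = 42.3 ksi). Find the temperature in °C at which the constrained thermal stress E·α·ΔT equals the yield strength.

α = 4.80×10⁻⁶/°F × 9/5 = 8.64×10⁻⁶/K.
σ_y = 42.3 ksi = 291.6 MPa.
E·α·ΔT = 291.6 MPa ⇒ ΔT = 291.6 / (105.0×10³ × 8.64×10⁻⁶) = 321.5 K.
T = 24.9 + 321.5 = 346.4 °C.

346 °C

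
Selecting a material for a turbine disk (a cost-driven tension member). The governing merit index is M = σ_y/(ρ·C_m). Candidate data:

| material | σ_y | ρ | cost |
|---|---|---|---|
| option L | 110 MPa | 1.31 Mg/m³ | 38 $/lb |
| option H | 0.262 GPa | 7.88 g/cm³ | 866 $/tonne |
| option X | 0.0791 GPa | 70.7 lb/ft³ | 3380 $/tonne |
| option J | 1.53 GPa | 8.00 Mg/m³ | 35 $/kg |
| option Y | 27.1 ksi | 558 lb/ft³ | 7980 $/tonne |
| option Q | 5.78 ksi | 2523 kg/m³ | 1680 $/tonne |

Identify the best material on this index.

option H

In SI units:
  option L: σ_y = 110.0 MPa, ρ = 1310 kg/m³, cost = 83.77 $/kg
  option H: σ_y = 262.0 MPa, ρ = 7880 kg/m³, cost = 0.8660 $/kg
  option X: σ_y = 79.10 MPa, ρ = 1133 kg/m³, cost = 3.380 $/kg
  option J: σ_y = 1530 MPa, ρ = 8000 kg/m³, cost = 35.00 $/kg
  option Y: σ_y = 186.8 MPa, ρ = 8938 kg/m³, cost = 7.980 $/kg
  option Q: σ_y = 39.85 MPa, ρ = 2523 kg/m³, cost = 1.680 $/kg
  option H: M = 38.4 kN·m per $
  option X: M = 20.7 kN·m per $
  option Q: M = 9.40 kN·m per $
  option J: M = 5.46 kN·m per $
  option Y: M = 2.62 kN·m per $
  option L: M = 1.00 kN·m per $
Option H has the largest M.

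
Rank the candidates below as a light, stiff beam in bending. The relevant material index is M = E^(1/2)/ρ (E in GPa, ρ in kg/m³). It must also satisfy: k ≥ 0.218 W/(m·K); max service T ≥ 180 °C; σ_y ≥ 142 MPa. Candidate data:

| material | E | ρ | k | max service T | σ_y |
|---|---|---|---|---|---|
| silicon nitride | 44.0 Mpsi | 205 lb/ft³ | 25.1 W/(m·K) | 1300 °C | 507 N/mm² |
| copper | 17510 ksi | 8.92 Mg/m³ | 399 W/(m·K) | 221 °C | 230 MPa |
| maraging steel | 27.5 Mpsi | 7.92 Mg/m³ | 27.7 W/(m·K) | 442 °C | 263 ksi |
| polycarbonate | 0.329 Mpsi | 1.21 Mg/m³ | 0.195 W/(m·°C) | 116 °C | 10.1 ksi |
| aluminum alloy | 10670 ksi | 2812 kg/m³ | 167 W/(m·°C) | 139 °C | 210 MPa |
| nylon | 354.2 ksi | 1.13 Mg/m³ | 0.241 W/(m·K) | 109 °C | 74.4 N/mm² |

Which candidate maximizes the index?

Screen on constraints: k ≥ 0.218 W/(m·K); max service T ≥ 180 °C; σ_y ≥ 142 MPa. Survivors: silicon nitride, copper, maraging steel.
Convert each candidate to consistent units, then evaluate M:
  silicon nitride: E = 303.4 GPa, ρ = 3284 kg/m³
  copper: E = 120.7 GPa, ρ = 8920 kg/m³
  maraging steel: E = 189.6 GPa, ρ = 7920 kg/m³
  silicon nitride: M = 5.30×10⁻³
  maraging steel: M = 1.74×10⁻³
  copper: M = 1.23×10⁻³
Silicon nitride ranks first.

silicon nitride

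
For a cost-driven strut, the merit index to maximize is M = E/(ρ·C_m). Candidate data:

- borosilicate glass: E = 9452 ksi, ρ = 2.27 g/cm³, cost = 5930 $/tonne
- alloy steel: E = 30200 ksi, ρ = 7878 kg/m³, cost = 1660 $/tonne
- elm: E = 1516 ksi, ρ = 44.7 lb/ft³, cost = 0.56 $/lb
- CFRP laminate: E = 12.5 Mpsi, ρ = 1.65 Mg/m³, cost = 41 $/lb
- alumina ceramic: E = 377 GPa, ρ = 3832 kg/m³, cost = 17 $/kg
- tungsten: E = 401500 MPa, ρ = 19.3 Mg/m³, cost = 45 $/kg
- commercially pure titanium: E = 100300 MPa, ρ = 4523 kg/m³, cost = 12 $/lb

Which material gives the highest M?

In SI units:
  borosilicate glass: E = 65.17 GPa, ρ = 2270 kg/m³, cost = 5.930 $/kg
  alloy steel: E = 208.2 GPa, ρ = 7878 kg/m³, cost = 1.660 $/kg
  elm: E = 10.45 GPa, ρ = 716.0 kg/m³, cost = 1.235 $/kg
  CFRP laminate: E = 86.18 GPa, ρ = 1650 kg/m³, cost = 90.39 $/kg
  alumina ceramic: E = 377.0 GPa, ρ = 3832 kg/m³, cost = 17.00 $/kg
  tungsten: E = 401.5 GPa, ρ = 19300 kg/m³, cost = 45.00 $/kg
  commercially pure titanium: E = 100.3 GPa, ρ = 4523 kg/m³, cost = 26.46 $/kg
  alloy steel: M = 15.9 MN·m per $
  elm: M = 11.8 MN·m per $
  alumina ceramic: M = 5.79 MN·m per $
  borosilicate glass: M = 4.84 MN·m per $
  commercially pure titanium: M = 0.838 MN·m per $
  CFRP laminate: M = 0.578 MN·m per $
  tungsten: M = 0.462 MN·m per $
Alloy steel has the largest M.

alloy steel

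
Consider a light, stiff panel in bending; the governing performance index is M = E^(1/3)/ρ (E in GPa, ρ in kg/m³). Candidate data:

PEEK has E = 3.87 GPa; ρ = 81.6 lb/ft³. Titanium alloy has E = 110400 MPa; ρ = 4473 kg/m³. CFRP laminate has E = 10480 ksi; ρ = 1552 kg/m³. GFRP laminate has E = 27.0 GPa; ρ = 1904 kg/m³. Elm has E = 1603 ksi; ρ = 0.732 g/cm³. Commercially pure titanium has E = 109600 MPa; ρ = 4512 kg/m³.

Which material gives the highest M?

elm

After converting to SI:
  PEEK: E = 3.870 GPa, ρ = 1307 kg/m³
  titanium alloy: E = 110.4 GPa, ρ = 4473 kg/m³
  CFRP laminate: E = 72.26 GPa, ρ = 1552 kg/m³
  GFRP laminate: E = 27.00 GPa, ρ = 1904 kg/m³
  elm: E = 11.05 GPa, ρ = 732.0 kg/m³
  commercially pure titanium: E = 109.6 GPa, ρ = 4512 kg/m³
  elm: M = 3.04×10⁻³
  CFRP laminate: M = 2.68×10⁻³
  GFRP laminate: M = 1.58×10⁻³
  PEEK: M = 1.20×10⁻³
  titanium alloy: M = 1.07×10⁻³
  commercially pure titanium: M = 1.06×10⁻³
Elm ranks first.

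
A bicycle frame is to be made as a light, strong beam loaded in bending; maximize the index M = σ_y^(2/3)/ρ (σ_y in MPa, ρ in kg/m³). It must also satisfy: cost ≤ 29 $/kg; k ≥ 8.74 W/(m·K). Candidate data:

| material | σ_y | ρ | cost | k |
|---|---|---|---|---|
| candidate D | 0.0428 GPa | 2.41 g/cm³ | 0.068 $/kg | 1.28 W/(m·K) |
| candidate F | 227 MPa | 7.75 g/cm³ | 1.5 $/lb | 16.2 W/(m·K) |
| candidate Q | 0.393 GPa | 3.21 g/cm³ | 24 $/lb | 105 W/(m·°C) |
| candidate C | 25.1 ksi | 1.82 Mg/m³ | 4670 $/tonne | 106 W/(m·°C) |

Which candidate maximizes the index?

candidate C

Screen on constraints: cost ≤ 29 $/kg; k ≥ 8.74 W/(m·K). Survivors: candidate F, candidate C.
After converting to SI:
  candidate F: σ_y = 227.0 MPa, ρ = 7750 kg/m³
  candidate C: σ_y = 173.1 MPa, ρ = 1820 kg/m³
  candidate C: M = 17.1×10⁻³
  candidate F: M = 4.80×10⁻³
Highest index: candidate C.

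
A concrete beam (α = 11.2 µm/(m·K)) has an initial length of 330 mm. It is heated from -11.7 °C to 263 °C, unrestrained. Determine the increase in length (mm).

ΔT = 263 − (-11.7) = 274.7 K.
ΔL = α·L₀·ΔT = 11.2×10⁻⁶ × 330 mm × 274.7 K = 1.02 mm.

1.02 mm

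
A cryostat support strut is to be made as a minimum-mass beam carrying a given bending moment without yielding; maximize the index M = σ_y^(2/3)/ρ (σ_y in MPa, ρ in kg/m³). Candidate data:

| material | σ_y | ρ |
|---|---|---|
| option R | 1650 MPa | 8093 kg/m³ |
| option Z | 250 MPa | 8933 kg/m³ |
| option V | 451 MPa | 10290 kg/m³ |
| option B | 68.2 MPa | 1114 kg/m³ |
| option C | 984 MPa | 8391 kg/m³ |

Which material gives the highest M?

option R

Computing M directly (units already consistent):
  option R: M = 17.3×10⁻³
  option B: M = 15.0×10⁻³
  option C: M = 11.8×10⁻³
  option V: M = 5.72×10⁻³
  option Z: M = 4.44×10⁻³
Option R has the largest M.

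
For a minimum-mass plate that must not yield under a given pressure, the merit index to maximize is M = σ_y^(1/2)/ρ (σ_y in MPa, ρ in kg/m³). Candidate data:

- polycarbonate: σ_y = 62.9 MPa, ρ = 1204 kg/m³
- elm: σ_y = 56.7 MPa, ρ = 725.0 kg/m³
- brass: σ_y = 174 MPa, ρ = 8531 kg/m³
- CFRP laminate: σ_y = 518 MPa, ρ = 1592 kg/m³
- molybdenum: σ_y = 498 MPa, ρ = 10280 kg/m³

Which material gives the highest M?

CFRP laminate

Evaluate M for each candidate:
  CFRP laminate: M = 14.3×10⁻³
  elm: M = 10.4×10⁻³
  polycarbonate: M = 6.59×10⁻³
  molybdenum: M = 2.17×10⁻³
  brass: M = 1.55×10⁻³
CFRP laminate has the largest M.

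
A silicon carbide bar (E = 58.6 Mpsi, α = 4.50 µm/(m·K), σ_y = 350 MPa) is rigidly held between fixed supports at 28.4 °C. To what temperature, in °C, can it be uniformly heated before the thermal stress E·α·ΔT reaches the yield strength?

E = 58.6 Mpsi = 404.0 GPa.
E·α·ΔT = 350.0 MPa ⇒ ΔT = 350.0 / (404.0×10³ × 4.50×10⁻⁶) = 192.5 K.
T = 28.4 + 192.5 = 220.9 °C.

221 °C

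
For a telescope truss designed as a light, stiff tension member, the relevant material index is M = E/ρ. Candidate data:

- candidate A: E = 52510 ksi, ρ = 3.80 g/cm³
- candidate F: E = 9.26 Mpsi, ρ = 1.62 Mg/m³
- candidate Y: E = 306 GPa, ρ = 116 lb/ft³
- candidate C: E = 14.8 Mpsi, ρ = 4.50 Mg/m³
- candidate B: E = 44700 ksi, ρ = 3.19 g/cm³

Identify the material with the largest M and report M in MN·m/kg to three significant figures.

candidate Y, M = 165 MN·m/kg

Putting every candidate on a common basis:
  candidate A: E = 362.0 GPa, ρ = 3800 kg/m³
  candidate F: E = 63.85 GPa, ρ = 1620 kg/m³
  candidate Y: E = 306.0 GPa, ρ = 1858 kg/m³
  candidate C: E = 102.0 GPa, ρ = 4500 kg/m³
  candidate B: E = 308.2 GPa, ρ = 3190 kg/m³
  candidate Y: M = 165 MN·m/kg
  candidate B: M = 96.6 MN·m/kg
  candidate A: M = 95.3 MN·m/kg
  candidate F: M = 39.4 MN·m/kg
  candidate C: M = 22.7 MN·m/kg
Candidate Y has the largest M.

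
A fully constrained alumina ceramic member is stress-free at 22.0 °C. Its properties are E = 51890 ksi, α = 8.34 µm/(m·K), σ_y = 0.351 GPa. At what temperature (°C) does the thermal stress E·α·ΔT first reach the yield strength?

140 °C

E = 51890 ksi = 357.8 GPa.
σ_y = 0.351 GPa = 351.0 MPa.
E·α·ΔT = 351.0 MPa ⇒ ΔT = 351.0 / (357.8×10³ × 8.34×10⁻⁶) = 117.6 K.
T = 22.0 + 117.6 = 139.6 °C.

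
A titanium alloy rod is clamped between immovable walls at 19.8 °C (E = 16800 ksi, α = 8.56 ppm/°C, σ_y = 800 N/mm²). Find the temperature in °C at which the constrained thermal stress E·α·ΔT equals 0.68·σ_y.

568 °C

E = 16800 ksi = 115.8 GPa.
σ_y = 800 N/mm² = 800.0 MPa.
E·α·ΔT = 544.0 MPa ⇒ ΔT = 544.0 / (115.8×10³ × 8.56×10⁻⁶) = 548.7 K.
T = 19.8 + 548.7 = 568.5 °C.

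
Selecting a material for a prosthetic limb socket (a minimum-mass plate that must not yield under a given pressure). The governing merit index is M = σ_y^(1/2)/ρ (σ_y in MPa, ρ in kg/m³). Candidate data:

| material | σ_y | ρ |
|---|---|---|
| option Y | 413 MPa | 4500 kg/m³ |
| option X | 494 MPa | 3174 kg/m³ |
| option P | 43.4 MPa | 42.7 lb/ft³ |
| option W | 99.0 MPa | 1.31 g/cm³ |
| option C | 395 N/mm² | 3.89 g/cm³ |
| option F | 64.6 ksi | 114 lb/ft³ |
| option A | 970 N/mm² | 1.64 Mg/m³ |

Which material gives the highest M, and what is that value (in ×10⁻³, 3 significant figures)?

option A, M = 19.0×10⁻³

Convert each candidate to consistent units, then evaluate M:
  option Y: σ_y = 413.0 MPa, ρ = 4500 kg/m³
  option X: σ_y = 494.0 MPa, ρ = 3174 kg/m³
  option P: σ_y = 43.40 MPa, ρ = 684.0 kg/m³
  option W: σ_y = 99.00 MPa, ρ = 1310 kg/m³
  option C: σ_y = 395.0 MPa, ρ = 3890 kg/m³
  option F: σ_y = 445.4 MPa, ρ = 1826 kg/m³
  option A: σ_y = 970.0 MPa, ρ = 1640 kg/m³
  option A: M = 19.0×10⁻³
  option F: M = 11.6×10⁻³
  option P: M = 9.63×10⁻³
  option W: M = 7.60×10⁻³
  option X: M = 7.00×10⁻³
  option C: M = 5.11×10⁻³
  option Y: M = 4.52×10⁻³
The maximum is for option A.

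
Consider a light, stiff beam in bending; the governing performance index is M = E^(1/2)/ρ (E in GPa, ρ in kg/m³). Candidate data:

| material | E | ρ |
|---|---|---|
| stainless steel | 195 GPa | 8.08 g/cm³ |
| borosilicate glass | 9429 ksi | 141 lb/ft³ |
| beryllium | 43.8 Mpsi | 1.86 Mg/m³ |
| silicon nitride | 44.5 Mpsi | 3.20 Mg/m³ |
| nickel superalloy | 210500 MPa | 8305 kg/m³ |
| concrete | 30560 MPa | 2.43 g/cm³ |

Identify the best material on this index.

beryllium

Normalizing units and computing the index:
  stainless steel: E = 195.0 GPa, ρ = 8080 kg/m³
  borosilicate glass: E = 65.01 GPa, ρ = 2259 kg/m³
  beryllium: E = 302.0 GPa, ρ = 1860 kg/m³
  silicon nitride: E = 306.8 GPa, ρ = 3200 kg/m³
  nickel superalloy: E = 210.5 GPa, ρ = 8305 kg/m³
  concrete: E = 30.56 GPa, ρ = 2430 kg/m³
  beryllium: M = 9.34×10⁻³
  silicon nitride: M = 5.47×10⁻³
  borosilicate glass: M = 3.57×10⁻³
  concrete: M = 2.27×10⁻³
  nickel superalloy: M = 1.75×10⁻³
  stainless steel: M = 1.73×10⁻³
Beryllium has the largest M.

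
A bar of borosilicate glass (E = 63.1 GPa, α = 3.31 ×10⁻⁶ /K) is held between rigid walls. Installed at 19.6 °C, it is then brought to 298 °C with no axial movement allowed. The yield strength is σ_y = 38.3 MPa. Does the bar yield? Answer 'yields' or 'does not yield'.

ΔT = 278.4 K. Constrained thermal stress σ = E·α·ΔT = 63.10×10³ MPa × 3.31×10⁻⁶ × 278.4 = 58.1 MPa (compressive).
Compare to σ_y = 38.3 MPa: σ ≥ σ_y, so it yields.

yields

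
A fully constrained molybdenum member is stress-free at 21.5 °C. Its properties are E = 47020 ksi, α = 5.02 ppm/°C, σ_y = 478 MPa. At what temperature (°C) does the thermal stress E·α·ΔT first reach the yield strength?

E = 47020 ksi = 324.2 GPa.
E·α·ΔT = 478.0 MPa ⇒ ΔT = 478.0 / (324.2×10³ × 5.02×10⁻⁶) = 293.7 K.
T = 21.5 + 293.7 = 315.2 °C.

315 °C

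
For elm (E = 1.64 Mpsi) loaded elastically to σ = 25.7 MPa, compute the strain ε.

E = 1.64 Mpsi = 11.31 GPa = 11310 MPa.
ε = σ/E = 25.7 / 11310 = 2.27×10⁻³.

2.27×10⁻³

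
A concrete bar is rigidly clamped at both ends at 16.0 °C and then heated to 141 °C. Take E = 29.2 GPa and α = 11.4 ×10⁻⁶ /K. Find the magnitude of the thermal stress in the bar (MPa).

41.6 MPa

ΔT = 125.0 K. Constrained thermal stress σ = E·α·ΔT = 29.20×10³ MPa × 11.4×10⁻⁶ × 125.0 = 41.6 MPa (compressive).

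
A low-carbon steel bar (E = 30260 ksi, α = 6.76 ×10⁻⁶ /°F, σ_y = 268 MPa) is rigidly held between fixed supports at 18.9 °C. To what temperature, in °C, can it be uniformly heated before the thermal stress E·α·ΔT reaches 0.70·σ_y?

92.8 °C

E = 30260 ksi = 208.6 GPa.
α = 6.76×10⁻⁶/°F × 9/5 = 12.2×10⁻⁶/K.
E·α·ΔT = 187.6 MPa ⇒ ΔT = 187.6 / (208.6×10³ × 12.2×10⁻⁶) = 73.90 K.
T = 18.9 + 73.90 = 92.80 °C.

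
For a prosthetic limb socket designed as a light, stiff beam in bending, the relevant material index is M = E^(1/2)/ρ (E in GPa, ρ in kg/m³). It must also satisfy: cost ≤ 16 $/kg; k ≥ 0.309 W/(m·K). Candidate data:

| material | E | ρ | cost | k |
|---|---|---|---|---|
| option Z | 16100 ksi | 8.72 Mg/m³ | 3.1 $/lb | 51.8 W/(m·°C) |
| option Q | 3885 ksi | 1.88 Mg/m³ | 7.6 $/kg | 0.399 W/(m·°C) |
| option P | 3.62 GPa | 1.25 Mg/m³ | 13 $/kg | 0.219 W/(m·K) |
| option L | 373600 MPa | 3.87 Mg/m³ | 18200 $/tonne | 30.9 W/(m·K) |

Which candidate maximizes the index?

option Q

Screen on constraints: cost ≤ 16 $/kg; k ≥ 0.309 W/(m·K). Survivors: option Z, option Q.
Putting every candidate on a common basis:
  option Z: E = 111.0 GPa, ρ = 8720 kg/m³
  option Q: E = 26.79 GPa, ρ = 1880 kg/m³
  option Q: M = 2.75×10⁻³
  option Z: M = 1.21×10⁻³
Option Q has the largest M.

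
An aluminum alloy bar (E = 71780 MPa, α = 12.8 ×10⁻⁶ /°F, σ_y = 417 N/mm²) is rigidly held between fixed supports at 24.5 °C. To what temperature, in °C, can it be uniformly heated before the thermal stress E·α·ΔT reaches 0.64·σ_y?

186 °C

E = 71780 MPa = 71.78 GPa.
α = 12.8×10⁻⁶/°F × 9/5 = 23.0×10⁻⁶/K.
σ_y = 417 N/mm² = 417.0 MPa.
E·α·ΔT = 266.9 MPa ⇒ ΔT = 266.9 / (71.78×10³ × 23.0×10⁻⁶) = 161.4 K.
T = 24.5 + 161.4 = 185.9 °C.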